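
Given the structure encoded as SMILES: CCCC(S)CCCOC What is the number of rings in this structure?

In SMILES, each pair of matching ring-closure digits denotes one ring-closing bond; the number of such bonds equals the number of independent rings.
Ring-closure bonds here: 0.

0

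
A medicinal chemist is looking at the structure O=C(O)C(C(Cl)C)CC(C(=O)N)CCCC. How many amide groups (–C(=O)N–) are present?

The amide motif appears at heavy-atom position 10 in the SMILES.
Other groups present: 1 carboxylic acid.
Amide count: 1.

1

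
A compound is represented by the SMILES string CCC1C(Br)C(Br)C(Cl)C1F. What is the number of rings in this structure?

1

In SMILES, each pair of matching ring-closure digits denotes one ring-closing bond; the number of such bonds equals the number of independent rings.
Ring-closure bonds here: 1.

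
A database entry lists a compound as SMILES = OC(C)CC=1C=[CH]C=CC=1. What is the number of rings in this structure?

In SMILES, each pair of matching ring-closure digits denotes one ring-closing bond; the number of such bonds equals the number of independent rings.
Ring-closure bonds here: 1.

1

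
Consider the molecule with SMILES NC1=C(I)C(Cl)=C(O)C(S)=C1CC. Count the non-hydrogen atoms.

Every atom symbol written in the SMILES (organic subset) is one heavy atom; implicit H are not written.
Heavy atoms by element → C:8, Cl:1, I:1, N:1, O:1, S:1.
Total: 13.

13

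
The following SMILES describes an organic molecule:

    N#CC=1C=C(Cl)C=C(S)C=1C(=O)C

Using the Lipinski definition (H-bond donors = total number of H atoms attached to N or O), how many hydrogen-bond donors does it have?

0

Donors: find every N or O and count the H atoms it carries.
  atom 1 (N): bond orders sum to 3 → 0 H
  atom 12 (O): bond orders sum to 2 → 0 H
Lipinski HBD = 0.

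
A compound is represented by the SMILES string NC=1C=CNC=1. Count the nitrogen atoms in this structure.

2

Scan the SMILES for N atoms (remember two-letter symbols like Cl and Br are single atoms).
Nitrogen count: 2.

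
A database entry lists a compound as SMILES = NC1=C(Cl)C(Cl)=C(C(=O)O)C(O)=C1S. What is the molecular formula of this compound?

Walk through each heavy atom and fill implicit hydrogens from standard valence (C 4, N 3, O 2, S 2, halogen 1):
  atom 1: N, bond orders sum to 1 (valence 3) → 2 H
  atom 2: C, bond orders sum to 4 (valence 4) → 0 H
  atom 3: C, bond orders sum to 4 (valence 4) → 0 H
  atom 4: Cl (halogen, monovalent) → 0 H
  atom 5: C, bond orders sum to 4 (valence 4) → 0 H
  atom 6: Cl (halogen, monovalent) → 0 H
  atom 7: C, bond orders sum to 4 (valence 4) → 0 H
  atom 8: C, bond orders sum to 4 (valence 4) → 0 H
  atom 9: O, bond orders sum to 2 (valence 2) → 0 H
  atom 10: O, bond orders sum to 1 (valence 2) → 1 H
  atom 11: C, bond orders sum to 4 (valence 4) → 0 H
  atom 12: O, bond orders sum to 1 (valence 2) → 1 H
  atom 13: C, bond orders sum to 4 (valence 4) → 0 H
  atom 14: S, bond orders sum to 1 (valence 2) → 1 H
Totals → C:7, H:5, Cl:2, N:1, O:3, S:1.

C7H5Cl2NO3S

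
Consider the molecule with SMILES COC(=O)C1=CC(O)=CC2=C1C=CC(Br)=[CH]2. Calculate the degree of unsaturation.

8

Molecular formula: C12H9BrO3.
DoU = (2C + 2 + N − H − X) / 2, where X is the halogen count and O/S are ignored.
    = (2·12 + 2 + 0 − 9 − 1) / 2 = 16 / 2 = 8.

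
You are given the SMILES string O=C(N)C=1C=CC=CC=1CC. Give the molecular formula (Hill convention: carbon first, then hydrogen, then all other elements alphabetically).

C9H11NO

Walk through each heavy atom and fill implicit hydrogens from standard valence (C 4, N 3, O 2, S 2, halogen 1):
  atom 1: O, bond orders sum to 2 (valence 2) → 0 H
  atom 2: C, bond orders sum to 4 (valence 4) → 0 H
  atom 3: N, bond orders sum to 1 (valence 3) → 2 H
  atom 4: C, bond orders sum to 4 (valence 4) → 0 H
  atom 5: C, bond orders sum to 3 (valence 4) → 1 H
  atom 6: C, bond orders sum to 3 (valence 4) → 1 H
  atom 7: C, bond orders sum to 3 (valence 4) → 1 H
  atom 8: C, bond orders sum to 3 (valence 4) → 1 H
  atom 9: C, bond orders sum to 4 (valence 4) → 0 H
  atom 10: C, bond orders sum to 2 (valence 4) → 2 H
  atom 11: C, bond orders sum to 1 (valence 4) → 3 H
Totals → C:9, H:11, N:1, O:1.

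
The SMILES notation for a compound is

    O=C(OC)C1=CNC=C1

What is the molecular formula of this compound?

C6H7NO2

Walk through each heavy atom and fill implicit hydrogens from standard valence (C 4, N 3, O 2, S 2, halogen 1):
  atom 1: O, bond orders sum to 2 (valence 2) → 0 H
  atom 2: C, bond orders sum to 4 (valence 4) → 0 H
  atom 3: O, bond orders sum to 2 (valence 2) → 0 H
  atom 4: C, bond orders sum to 1 (valence 4) → 3 H
  atom 5: C, bond orders sum to 4 (valence 4) → 0 H
  atom 6: C, bond orders sum to 3 (valence 4) → 1 H
  atom 7: N, bond orders sum to 2 (valence 3) → 1 H
  atom 8: C, bond orders sum to 3 (valence 4) → 1 H
  atom 9: C, bond orders sum to 3 (valence 4) → 1 H
Totals → C:6, H:7, N:1, O:2.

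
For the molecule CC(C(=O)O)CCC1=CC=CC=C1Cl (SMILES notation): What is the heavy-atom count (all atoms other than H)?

Every atom symbol written in the SMILES (organic subset) is one heavy atom; implicit H are not written.
Heavy atoms by element → C:11, Cl:1, O:2.
Total: 14.

14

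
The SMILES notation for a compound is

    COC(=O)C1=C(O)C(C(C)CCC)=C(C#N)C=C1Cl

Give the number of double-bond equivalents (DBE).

Degree of unsaturation = (number of rings) + (number of π bonds).
Ring closures in the SMILES: 1.
π bonds: 4 double bonds (each 1 DoU), 1 triple bond (each 2 DoU) → 6 DoU from unsaturation.
Total DoU = 1 + 6 = 7.

7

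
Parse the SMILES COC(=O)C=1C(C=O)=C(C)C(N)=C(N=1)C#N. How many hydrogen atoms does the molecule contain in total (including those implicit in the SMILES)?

Walk through each heavy atom and fill implicit hydrogens from standard valence (C 4, N 3, O 2, S 2, halogen 1):
  atom 1: C, bond orders sum to 1 (valence 4) → 3 H
  atom 2: O, bond orders sum to 2 (valence 2) → 0 H
  atom 3: C, bond orders sum to 4 (valence 4) → 0 H
  atom 4: O, bond orders sum to 2 (valence 2) → 0 H
  atom 5: C, bond orders sum to 4 (valence 4) → 0 H
  atom 6: C, bond orders sum to 4 (valence 4) → 0 H
  atom 7: C, bond orders sum to 3 (valence 4) → 1 H
  atom 8: O, bond orders sum to 2 (valence 2) → 0 H
  atom 9: C, bond orders sum to 4 (valence 4) → 0 H
  atom 10: C, bond orders sum to 1 (valence 4) → 3 H
  atom 11: C, bond orders sum to 4 (valence 4) → 0 H
  atom 12: N, bond orders sum to 1 (valence 3) → 2 H
  atom 13: C, bond orders sum to 4 (valence 4) → 0 H
  atom 14: N, bond orders sum to 3 (valence 3) → 0 H
  atom 15: C, bond orders sum to 4 (valence 4) → 0 H
  atom 16: N, bond orders sum to 3 (valence 3) → 0 H
Total hydrogens: 9.

9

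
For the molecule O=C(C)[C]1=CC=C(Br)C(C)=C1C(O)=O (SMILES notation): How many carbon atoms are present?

10

Count every carbon token in the SMILES (each C, including those in ring-closure positions and inside branches).
Carbon count: 10.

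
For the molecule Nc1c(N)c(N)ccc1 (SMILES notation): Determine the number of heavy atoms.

Every atom symbol written in the SMILES (organic subset) is one heavy atom; implicit H are not written.
Heavy atoms by element → C:6, N:3.
Total: 9.

9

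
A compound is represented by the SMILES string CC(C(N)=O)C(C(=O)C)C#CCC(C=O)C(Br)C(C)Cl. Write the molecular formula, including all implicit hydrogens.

Walk through each heavy atom and fill implicit hydrogens from standard valence (C 4, N 3, O 2, S 2, halogen 1):
  atom 1: C, bond orders sum to 1 (valence 4) → 3 H
  atom 2: C, bond orders sum to 3 (valence 4) → 1 H
  atom 3: C, bond orders sum to 4 (valence 4) → 0 H
  atom 4: N, bond orders sum to 1 (valence 3) → 2 H
  atom 5: O, bond orders sum to 2 (valence 2) → 0 H
  atom 6: C, bond orders sum to 3 (valence 4) → 1 H
  atom 7: C, bond orders sum to 4 (valence 4) → 0 H
  atom 8: O, bond orders sum to 2 (valence 2) → 0 H
  atom 9: C, bond orders sum to 1 (valence 4) → 3 H
  atom 10: C, bond orders sum to 4 (valence 4) → 0 H
  atom 11: C, bond orders sum to 4 (valence 4) → 0 H
  atom 12: C, bond orders sum to 2 (valence 4) → 2 H
  atom 13: C, bond orders sum to 3 (valence 4) → 1 H
  atom 14: C, bond orders sum to 3 (valence 4) → 1 H
  atom 15: O, bond orders sum to 2 (valence 2) → 0 H
  atom 16: C, bond orders sum to 3 (valence 4) → 1 H
  atom 17: Br (halogen, monovalent) → 0 H
  atom 18: C, bond orders sum to 3 (valence 4) → 1 H
  atom 19: C, bond orders sum to 1 (valence 4) → 3 H
  atom 20: Cl (halogen, monovalent) → 0 H
Totals → C:14, H:19, Br:1, Cl:1, N:1, O:3.

C14H19BrClNO3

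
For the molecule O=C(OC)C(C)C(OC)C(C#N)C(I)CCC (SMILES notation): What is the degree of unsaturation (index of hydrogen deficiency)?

3

Degree of unsaturation = (number of rings) + (number of π bonds).
Ring closures in the SMILES: 0.
π bonds: 1 double bond (each 1 DoU), 1 triple bond (each 2 DoU) → 3 DoU from unsaturation.
Total DoU = 0 + 3 = 3.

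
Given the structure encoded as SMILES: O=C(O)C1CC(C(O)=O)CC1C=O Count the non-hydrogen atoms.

Every atom symbol written in the SMILES (organic subset) is one heavy atom; implicit H are not written.
Heavy atoms by element → C:8, O:5.
Total: 13.

13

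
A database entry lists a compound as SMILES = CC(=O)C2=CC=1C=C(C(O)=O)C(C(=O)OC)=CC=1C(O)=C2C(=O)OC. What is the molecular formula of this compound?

C17H14O8

Walk through each heavy atom and fill implicit hydrogens from standard valence (C 4, N 3, O 2, S 2, halogen 1):
  atom 1: C, bond orders sum to 1 (valence 4) → 3 H
  atom 2: C, bond orders sum to 4 (valence 4) → 0 H
  atom 3: O, bond orders sum to 2 (valence 2) → 0 H
  atom 4: C, bond orders sum to 4 (valence 4) → 0 H
  atom 5: C, bond orders sum to 3 (valence 4) → 1 H
  atom 6: C, bond orders sum to 4 (valence 4) → 0 H
  atom 7: C, bond orders sum to 3 (valence 4) → 1 H
  atom 8: C, bond orders sum to 4 (valence 4) → 0 H
  atom 9: C, bond orders sum to 4 (valence 4) → 0 H
  atom 10: O, bond orders sum to 1 (valence 2) → 1 H
  atom 11: O, bond orders sum to 2 (valence 2) → 0 H
  atom 12: C, bond orders sum to 4 (valence 4) → 0 H
  atom 13: C, bond orders sum to 4 (valence 4) → 0 H
  atom 14: O, bond orders sum to 2 (valence 2) → 0 H
  atom 15: O, bond orders sum to 2 (valence 2) → 0 H
  atom 16: C, bond orders sum to 1 (valence 4) → 3 H
  atom 17: C, bond orders sum to 3 (valence 4) → 1 H
  atom 18: C, bond orders sum to 4 (valence 4) → 0 H
  atom 19: C, bond orders sum to 4 (valence 4) → 0 H
  atom 20: O, bond orders sum to 1 (valence 2) → 1 H
  atom 21: C, bond orders sum to 4 (valence 4) → 0 H
  atom 22: C, bond orders sum to 4 (valence 4) → 0 H
  atom 23: O, bond orders sum to 2 (valence 2) → 0 H
  atom 24: O, bond orders sum to 2 (valence 2) → 0 H
  atom 25: C, bond orders sum to 1 (valence 4) → 3 H
Totals → C:17, H:14, O:8.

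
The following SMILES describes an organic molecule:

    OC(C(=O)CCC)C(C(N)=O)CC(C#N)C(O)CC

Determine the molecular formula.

Walk through each heavy atom and fill implicit hydrogens from standard valence (C 4, N 3, O 2, S 2, halogen 1):
  atom 1: O, bond orders sum to 1 (valence 2) → 1 H
  atom 2: C, bond orders sum to 3 (valence 4) → 1 H
  atom 3: C, bond orders sum to 4 (valence 4) → 0 H
  atom 4: O, bond orders sum to 2 (valence 2) → 0 H
  atom 5: C, bond orders sum to 2 (valence 4) → 2 H
  atom 6: C, bond orders sum to 2 (valence 4) → 2 H
  atom 7: C, bond orders sum to 1 (valence 4) → 3 H
  atom 8: C, bond orders sum to 3 (valence 4) → 1 H
  atom 9: C, bond orders sum to 4 (valence 4) → 0 H
  atom 10: N, bond orders sum to 1 (valence 3) → 2 H
  atom 11: O, bond orders sum to 2 (valence 2) → 0 H
  atom 12: C, bond orders sum to 2 (valence 4) → 2 H
  atom 13: C, bond orders sum to 3 (valence 4) → 1 H
  atom 14: C, bond orders sum to 4 (valence 4) → 0 H
  atom 15: N, bond orders sum to 3 (valence 3) → 0 H
  atom 16: C, bond orders sum to 3 (valence 4) → 1 H
  atom 17: O, bond orders sum to 1 (valence 2) → 1 H
  atom 18: C, bond orders sum to 2 (valence 4) → 2 H
  atom 19: C, bond orders sum to 1 (valence 4) → 3 H
Totals → C:13, H:22, N:2, O:4.
In Hill order: C13H22N2O4.

C13H22N2O4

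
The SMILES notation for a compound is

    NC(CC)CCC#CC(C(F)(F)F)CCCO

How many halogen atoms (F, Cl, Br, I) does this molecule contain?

3

Halogen atoms appear at heavy-atom positions 11, 12, 13 (3×F).
Other groups present: 1 alkyne, 1 hydroxyl, 1 primary amine.
Halogen count: 3.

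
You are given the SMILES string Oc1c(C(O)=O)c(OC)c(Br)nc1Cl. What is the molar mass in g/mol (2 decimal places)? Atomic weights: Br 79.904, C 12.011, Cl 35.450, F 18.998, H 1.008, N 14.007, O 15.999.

282.47 g/mol

First, the molecular formula is C7H5BrClNO4 (counting implicit H from valence).
  Br: 1 × 79.904 = 79.904
  C: 7 × 12.011 = 84.077
  Cl: 1 × 35.450 = 35.450
  H: 5 × 1.008 = 5.040
  N: 1 × 14.007 = 14.007
  O: 4 × 15.999 = 63.996
Sum: 1×79.904 + 7×12.011 + 1×35.450 + 5×1.008 + 1×14.007 + 4×15.999 = 282.474 → 282.47 g/mol.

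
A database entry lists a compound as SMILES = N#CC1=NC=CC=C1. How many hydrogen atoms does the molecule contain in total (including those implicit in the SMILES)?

4

Walk through each heavy atom and fill implicit hydrogens from standard valence (C 4, N 3, O 2, S 2, halogen 1):
  atom 1: N, bond orders sum to 3 (valence 3) → 0 H
  atom 2: C, bond orders sum to 4 (valence 4) → 0 H
  atom 3: C, bond orders sum to 4 (valence 4) → 0 H
  atom 4: N, bond orders sum to 3 (valence 3) → 0 H
  atom 5: C, bond orders sum to 3 (valence 4) → 1 H
  atom 6: C, bond orders sum to 3 (valence 4) → 1 H
  atom 7: C, bond orders sum to 3 (valence 4) → 1 H
  atom 8: C, bond orders sum to 3 (valence 4) → 1 H
Total hydrogens: 4.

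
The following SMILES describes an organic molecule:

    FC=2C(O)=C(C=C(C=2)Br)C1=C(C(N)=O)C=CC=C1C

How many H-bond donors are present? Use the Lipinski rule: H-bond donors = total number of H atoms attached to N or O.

Donors: find every N or O and count the H atoms it carries.
  atom 4 (O): bond orders sum to 1 → 1 H
  atom 13 (N): bond orders sum to 1 → 2 H
  atom 14 (O): bond orders sum to 2 → 0 H
Lipinski HBD = 3.

3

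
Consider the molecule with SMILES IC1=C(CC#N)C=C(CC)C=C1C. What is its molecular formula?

Walk through each heavy atom and fill implicit hydrogens from standard valence (C 4, N 3, O 2, S 2, halogen 1):
  atom 1: I (halogen, monovalent) → 0 H
  atom 2: C, bond orders sum to 4 (valence 4) → 0 H
  atom 3: C, bond orders sum to 4 (valence 4) → 0 H
  atom 4: C, bond orders sum to 2 (valence 4) → 2 H
  atom 5: C, bond orders sum to 4 (valence 4) → 0 H
  atom 6: N, bond orders sum to 3 (valence 3) → 0 H
  atom 7: C, bond orders sum to 3 (valence 4) → 1 H
  atom 8: C, bond orders sum to 4 (valence 4) → 0 H
  atom 9: C, bond orders sum to 2 (valence 4) → 2 H
  atom 10: C, bond orders sum to 1 (valence 4) → 3 H
  atom 11: C, bond orders sum to 3 (valence 4) → 1 H
  atom 12: C, bond orders sum to 4 (valence 4) → 0 H
  atom 13: C, bond orders sum to 1 (valence 4) → 3 H
Totals → C:11, H:12, I:1, N:1.
In Hill order: C11H12IN.

C11H12IN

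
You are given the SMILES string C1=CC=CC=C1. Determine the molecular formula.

C6H6

Walk through each heavy atom and fill implicit hydrogens from standard valence (C 4, N 3, O 2, S 2, halogen 1):
  atom 1: C, bond orders sum to 3 (valence 4) → 1 H
  atom 2: C, bond orders sum to 3 (valence 4) → 1 H
  atom 3: C, bond orders sum to 3 (valence 4) → 1 H
  atom 4: C, bond orders sum to 3 (valence 4) → 1 H
  atom 5: C, bond orders sum to 3 (valence 4) → 1 H
  atom 6: C, bond orders sum to 3 (valence 4) → 1 H
Totals → C:6, H:6.
In Hill order: C6H6.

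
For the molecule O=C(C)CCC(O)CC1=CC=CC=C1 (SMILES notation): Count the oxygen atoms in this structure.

Scan the SMILES for O atoms (remember two-letter symbols like Cl and Br are single atoms).
Oxygen count: 2.

2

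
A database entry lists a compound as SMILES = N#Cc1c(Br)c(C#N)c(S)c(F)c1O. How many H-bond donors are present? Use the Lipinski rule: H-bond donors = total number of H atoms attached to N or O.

Donors: find every N or O and count the H atoms it carries.
  atom 1 (N): bond orders sum to 3 → 0 H
  atom 8 (N): bond orders sum to 3 → 0 H
  atom 14 (O): bond orders sum to 1 → 1 H
Lipinski HBD = 1.

1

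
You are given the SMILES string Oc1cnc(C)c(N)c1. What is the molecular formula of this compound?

Walk through each heavy atom and fill implicit hydrogens from standard valence (C 4, N 3, O 2, S 2, halogen 1); for lowercase aromatic atoms, an aromatic c carries 1 H when it has two neighbours and 0 H with three, and aromatic n carries 0 H:
  atom 1: O, bond orders sum to 1 (valence 2) → 1 H
  atom 2: aromatic c, 3 neighbours → 0 H
  atom 3: aromatic c, 2 neighbours → 1 H
  atom 4: aromatic n, 2 neighbours → 0 H
  atom 5: aromatic c, 3 neighbours → 0 H
  atom 6: C, bond orders sum to 1 (valence 4) → 3 H
  atom 7: aromatic c, 3 neighbours → 0 H
  atom 8: N, bond orders sum to 1 (valence 3) → 2 H
  atom 9: aromatic c, 2 neighbours → 1 H
Totals → C:6, H:8, N:2, O:1.

C6H8N2O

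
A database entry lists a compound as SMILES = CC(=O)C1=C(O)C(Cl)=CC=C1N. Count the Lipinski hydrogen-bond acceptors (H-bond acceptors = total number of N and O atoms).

3

N atoms: 1; O atoms: 2.
Lipinski HBA = 1 + 2 = 3.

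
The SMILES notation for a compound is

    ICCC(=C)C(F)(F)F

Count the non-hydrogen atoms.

9

Every atom symbol written in the SMILES (organic subset) is one heavy atom; implicit H are not written.
Heavy atoms by element → C:5, F:3, I:1.
Total: 9.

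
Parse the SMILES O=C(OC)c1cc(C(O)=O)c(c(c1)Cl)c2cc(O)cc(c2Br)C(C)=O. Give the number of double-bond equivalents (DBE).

Molecular formula: C17H12BrClO6.
DoU = (2C + 2 + N − H − X) / 2, where X is the halogen count and O/S are ignored.
    = (2·17 + 2 + 0 − 12 − 2) / 2 = 22 / 2 = 11.

11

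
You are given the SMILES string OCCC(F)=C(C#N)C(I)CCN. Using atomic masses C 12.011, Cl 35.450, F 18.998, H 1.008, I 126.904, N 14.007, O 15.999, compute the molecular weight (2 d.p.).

First, the molecular formula is C8H12FIN2O (counting implicit H from valence).
  C: 8 × 12.011 = 96.088
  F: 1 × 18.998 = 18.998
  H: 12 × 1.008 = 12.096
  I: 1 × 126.904 = 126.904
  N: 2 × 14.007 = 28.014
  O: 1 × 15.999 = 15.999
Sum: 8×12.011 + 1×18.998 + 12×1.008 + 1×126.904 + 2×14.007 + 1×15.999 = 298.099 → 298.10 g/mol.

298.10 g/mol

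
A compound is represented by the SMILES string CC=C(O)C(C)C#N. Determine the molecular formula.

Walk through each heavy atom and fill implicit hydrogens from standard valence (C 4, N 3, O 2, S 2, halogen 1):
  atom 1: C, bond orders sum to 1 (valence 4) → 3 H
  atom 2: C, bond orders sum to 3 (valence 4) → 1 H
  atom 3: C, bond orders sum to 4 (valence 4) → 0 H
  atom 4: O, bond orders sum to 1 (valence 2) → 1 H
  atom 5: C, bond orders sum to 3 (valence 4) → 1 H
  atom 6: C, bond orders sum to 1 (valence 4) → 3 H
  atom 7: C, bond orders sum to 4 (valence 4) → 0 H
  atom 8: N, bond orders sum to 3 (valence 3) → 0 H
Totals → C:6, H:9, N:1, O:1.
In Hill order: C6H9NO.

C6H9NO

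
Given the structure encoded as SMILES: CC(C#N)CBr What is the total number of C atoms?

Count every carbon token in the SMILES (each C, including those in ring-closure positions and inside branches).
Carbon count: 4.

4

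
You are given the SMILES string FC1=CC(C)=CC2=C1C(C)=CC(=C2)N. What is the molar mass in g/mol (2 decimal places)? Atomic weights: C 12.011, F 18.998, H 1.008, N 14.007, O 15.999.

189.23 g/mol

First, the molecular formula is C12H12FN (counting implicit H from valence).
  C: 12 × 12.011 = 144.132
  F: 1 × 18.998 = 18.998
  H: 12 × 1.008 = 12.096
  N: 1 × 14.007 = 14.007
Sum: 12×12.011 + 1×18.998 + 12×1.008 + 1×14.007 = 189.233 → 189.23 g/mol.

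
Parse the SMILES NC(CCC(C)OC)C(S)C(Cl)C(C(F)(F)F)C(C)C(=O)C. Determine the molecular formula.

Walk through each heavy atom and fill implicit hydrogens from standard valence (C 4, N 3, O 2, S 2, halogen 1):
  atom 1: N, bond orders sum to 1 (valence 3) → 2 H
  atom 2: C, bond orders sum to 3 (valence 4) → 1 H
  atom 3: C, bond orders sum to 2 (valence 4) → 2 H
  atom 4: C, bond orders sum to 2 (valence 4) → 2 H
  atom 5: C, bond orders sum to 3 (valence 4) → 1 H
  atom 6: C, bond orders sum to 1 (valence 4) → 3 H
  atom 7: O, bond orders sum to 2 (valence 2) → 0 H
  atom 8: C, bond orders sum to 1 (valence 4) → 3 H
  atom 9: C, bond orders sum to 3 (valence 4) → 1 H
  atom 10: S, bond orders sum to 1 (valence 2) → 1 H
  atom 11: C, bond orders sum to 3 (valence 4) → 1 H
  atom 12: Cl (halogen, monovalent) → 0 H
  atom 13: C, bond orders sum to 3 (valence 4) → 1 H
  atom 14: C, bond orders sum to 4 (valence 4) → 0 H
  atom 15: F (halogen, monovalent) → 0 H
  atom 16: F (halogen, monovalent) → 0 H
  atom 17: F (halogen, monovalent) → 0 H
  atom 18: C, bond orders sum to 3 (valence 4) → 1 H
  atom 19: C, bond orders sum to 1 (valence 4) → 3 H
  atom 20: C, bond orders sum to 4 (valence 4) → 0 H
  atom 21: O, bond orders sum to 2 (valence 2) → 0 H
  atom 22: C, bond orders sum to 1 (valence 4) → 3 H
Totals → C:14, H:25, Cl:1, F:3, N:1, O:2, S:1.

C14H25ClF3NO2S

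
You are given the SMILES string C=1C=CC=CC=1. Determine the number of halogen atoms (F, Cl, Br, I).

0

Scan the SMILES for the halogen motif — none present.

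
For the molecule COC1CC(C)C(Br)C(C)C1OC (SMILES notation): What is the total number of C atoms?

10

Count every carbon token in the SMILES (each C, including those in ring-closure positions and inside branches).
Carbon count: 10.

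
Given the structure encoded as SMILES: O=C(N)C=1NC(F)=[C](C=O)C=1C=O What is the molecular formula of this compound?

C7H5FN2O3

Walk through each heavy atom and fill implicit hydrogens from standard valence (C 4, N 3, O 2, S 2, halogen 1):
  atom 1: O, bond orders sum to 2 (valence 2) → 0 H
  atom 2: C, bond orders sum to 4 (valence 4) → 0 H
  atom 3: N, bond orders sum to 1 (valence 3) → 2 H
  atom 4: C, bond orders sum to 4 (valence 4) → 0 H
  atom 5: N, bond orders sum to 2 (valence 3) → 1 H
  atom 6: C, bond orders sum to 4 (valence 4) → 0 H
  atom 7: F (halogen, monovalent) → 0 H
  atom 8: C with explicit H count 0
  atom 9: C, bond orders sum to 3 (valence 4) → 1 H
  atom 10: O, bond orders sum to 2 (valence 2) → 0 H
  atom 11: C, bond orders sum to 4 (valence 4) → 0 H
  atom 12: C, bond orders sum to 3 (valence 4) → 1 H
  atom 13: O, bond orders sum to 2 (valence 2) → 0 H
Totals → C:7, H:5, F:1, N:2, O:3.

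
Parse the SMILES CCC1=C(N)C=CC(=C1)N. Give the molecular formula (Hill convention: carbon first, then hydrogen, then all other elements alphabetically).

C8H12N2

Walk through each heavy atom and fill implicit hydrogens from standard valence (C 4, N 3, O 2, S 2, halogen 1):
  atom 1: C, bond orders sum to 1 (valence 4) → 3 H
  atom 2: C, bond orders sum to 2 (valence 4) → 2 H
  atom 3: C, bond orders sum to 4 (valence 4) → 0 H
  atom 4: C, bond orders sum to 4 (valence 4) → 0 H
  atom 5: N, bond orders sum to 1 (valence 3) → 2 H
  atom 6: C, bond orders sum to 3 (valence 4) → 1 H
  atom 7: C, bond orders sum to 3 (valence 4) → 1 H
  atom 8: C, bond orders sum to 4 (valence 4) → 0 H
  atom 9: C, bond orders sum to 3 (valence 4) → 1 H
  atom 10: N, bond orders sum to 1 (valence 3) → 2 H
Totals → C:8, H:12, N:2.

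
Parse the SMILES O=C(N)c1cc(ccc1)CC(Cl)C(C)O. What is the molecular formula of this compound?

Walk through each heavy atom and fill implicit hydrogens from standard valence (C 4, N 3, O 2, S 2, halogen 1); for lowercase aromatic atoms, an aromatic c carries 1 H when it has two neighbours and 0 H with three, and aromatic n carries 0 H:
  atom 1: O, bond orders sum to 2 (valence 2) → 0 H
  atom 2: C, bond orders sum to 4 (valence 4) → 0 H
  atom 3: N, bond orders sum to 1 (valence 3) → 2 H
  atom 4: aromatic c, 3 neighbours → 0 H
  atom 5: aromatic c, 2 neighbours → 1 H
  atom 6: aromatic c, 3 neighbours → 0 H
  atom 7: aromatic c, 2 neighbours → 1 H
  atom 8: aromatic c, 2 neighbours → 1 H
  atom 9: aromatic c, 2 neighbours → 1 H
  atom 10: C, bond orders sum to 2 (valence 4) → 2 H
  atom 11: C, bond orders sum to 3 (valence 4) → 1 H
  atom 12: Cl (halogen, monovalent) → 0 H
  atom 13: C, bond orders sum to 3 (valence 4) → 1 H
  atom 14: C, bond orders sum to 1 (valence 4) → 3 H
  atom 15: O, bond orders sum to 1 (valence 2) → 1 H
Totals → C:11, H:14, Cl:1, N:1, O:2.
In Hill order: C11H14ClNO2.

C11H14ClNO2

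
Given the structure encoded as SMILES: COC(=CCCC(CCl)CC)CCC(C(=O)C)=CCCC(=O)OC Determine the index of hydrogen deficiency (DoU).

4

Degree of unsaturation = (number of rings) + (number of π bonds).
Ring closures in the SMILES: 0.
π bonds: 4 double bonds (each 1 DoU) → 4 DoU from unsaturation.
Total DoU = 0 + 4 = 4.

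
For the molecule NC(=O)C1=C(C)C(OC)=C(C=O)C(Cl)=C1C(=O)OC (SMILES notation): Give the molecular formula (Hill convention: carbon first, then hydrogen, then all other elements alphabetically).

C12H12ClNO5

Walk through each heavy atom and fill implicit hydrogens from standard valence (C 4, N 3, O 2, S 2, halogen 1):
  atom 1: N, bond orders sum to 1 (valence 3) → 2 H
  atom 2: C, bond orders sum to 4 (valence 4) → 0 H
  atom 3: O, bond orders sum to 2 (valence 2) → 0 H
  atom 4: C, bond orders sum to 4 (valence 4) → 0 H
  atom 5: C, bond orders sum to 4 (valence 4) → 0 H
  atom 6: C, bond orders sum to 1 (valence 4) → 3 H
  atom 7: C, bond orders sum to 4 (valence 4) → 0 H
  atom 8: O, bond orders sum to 2 (valence 2) → 0 H
  atom 9: C, bond orders sum to 1 (valence 4) → 3 H
  atom 10: C, bond orders sum to 4 (valence 4) → 0 H
  atom 11: C, bond orders sum to 3 (valence 4) → 1 H
  atom 12: O, bond orders sum to 2 (valence 2) → 0 H
  atom 13: C, bond orders sum to 4 (valence 4) → 0 H
  atom 14: Cl (halogen, monovalent) → 0 H
  atom 15: C, bond orders sum to 4 (valence 4) → 0 H
  atom 16: C, bond orders sum to 4 (valence 4) → 0 H
  atom 17: O, bond orders sum to 2 (valence 2) → 0 H
  atom 18: O, bond orders sum to 2 (valence 2) → 0 H
  atom 19: C, bond orders sum to 1 (valence 4) → 3 H
Totals → C:12, H:12, Cl:1, N:1, O:5.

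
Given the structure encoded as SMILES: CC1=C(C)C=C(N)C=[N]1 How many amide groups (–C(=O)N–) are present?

0

Scan the SMILES for the amide motif — none present.
Groups that are present: 1 primary amine.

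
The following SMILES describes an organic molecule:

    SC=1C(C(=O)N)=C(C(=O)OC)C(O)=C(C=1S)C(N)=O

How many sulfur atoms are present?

2

Scan the SMILES for S atoms (remember two-letter symbols like Cl and Br are single atoms).
Sulfur count: 2.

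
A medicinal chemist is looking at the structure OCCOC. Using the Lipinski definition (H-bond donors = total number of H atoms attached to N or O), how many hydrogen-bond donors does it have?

Donors: find every N or O and count the H atoms it carries.
  atom 1 (O): bond orders sum to 1 → 1 H
  atom 4 (O): bond orders sum to 2 → 0 H
Lipinski HBD = 1.

1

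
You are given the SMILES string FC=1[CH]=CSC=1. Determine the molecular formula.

Walk through each heavy atom and fill implicit hydrogens from standard valence (C 4, N 3, O 2, S 2, halogen 1):
  atom 1: F (halogen, monovalent) → 0 H
  atom 2: C, bond orders sum to 4 (valence 4) → 0 H
  atom 3: C with explicit H count 1
  atom 4: C, bond orders sum to 3 (valence 4) → 1 H
  atom 5: S, bond orders sum to 2 (valence 2) → 0 H
  atom 6: C, bond orders sum to 3 (valence 4) → 1 H
Totals → C:4, H:3, F:1, S:1.
In Hill order: C4H3FS.

C4H3FS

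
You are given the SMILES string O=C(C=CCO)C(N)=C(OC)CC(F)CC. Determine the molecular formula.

C11H18FNO3

Walk through each heavy atom and fill implicit hydrogens from standard valence (C 4, N 3, O 2, S 2, halogen 1):
  atom 1: O, bond orders sum to 2 (valence 2) → 0 H
  atom 2: C, bond orders sum to 4 (valence 4) → 0 H
  atom 3: C, bond orders sum to 3 (valence 4) → 1 H
  atom 4: C, bond orders sum to 3 (valence 4) → 1 H
  atom 5: C, bond orders sum to 2 (valence 4) → 2 H
  atom 6: O, bond orders sum to 1 (valence 2) → 1 H
  atom 7: C, bond orders sum to 4 (valence 4) → 0 H
  atom 8: N, bond orders sum to 1 (valence 3) → 2 H
  atom 9: C, bond orders sum to 4 (valence 4) → 0 H
  atom 10: O, bond orders sum to 2 (valence 2) → 0 H
  atom 11: C, bond orders sum to 1 (valence 4) → 3 H
  atom 12: C, bond orders sum to 2 (valence 4) → 2 H
  atom 13: C, bond orders sum to 3 (valence 4) → 1 H
  atom 14: F (halogen, monovalent) → 0 H
  atom 15: C, bond orders sum to 2 (valence 4) → 2 H
  atom 16: C, bond orders sum to 1 (valence 4) → 3 H
Totals → C:11, H:18, F:1, N:1, O:3.
In Hill order: C11H18FNO3.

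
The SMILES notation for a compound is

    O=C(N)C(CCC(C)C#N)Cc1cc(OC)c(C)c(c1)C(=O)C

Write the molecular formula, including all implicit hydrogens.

C18H24N2O3

Walk through each heavy atom and fill implicit hydrogens from standard valence (C 4, N 3, O 2, S 2, halogen 1); for lowercase aromatic atoms, an aromatic c carries 1 H when it has two neighbours and 0 H with three, and aromatic n carries 0 H:
  atom 1: O, bond orders sum to 2 (valence 2) → 0 H
  atom 2: C, bond orders sum to 4 (valence 4) → 0 H
  atom 3: N, bond orders sum to 1 (valence 3) → 2 H
  atom 4: C, bond orders sum to 3 (valence 4) → 1 H
  atom 5: C, bond orders sum to 2 (valence 4) → 2 H
  atom 6: C, bond orders sum to 2 (valence 4) → 2 H
  atom 7: C, bond orders sum to 3 (valence 4) → 1 H
  atom 8: C, bond orders sum to 1 (valence 4) → 3 H
  atom 9: C, bond orders sum to 4 (valence 4) → 0 H
  atom 10: N, bond orders sum to 3 (valence 3) → 0 H
  atom 11: C, bond orders sum to 2 (valence 4) → 2 H
  atom 12: aromatic c, 3 neighbours → 0 H
  atom 13: aromatic c, 2 neighbours → 1 H
  atom 14: aromatic c, 3 neighbours → 0 H
  atom 15: O, bond orders sum to 2 (valence 2) → 0 H
  atom 16: C, bond orders sum to 1 (valence 4) → 3 H
  atom 17: aromatic c, 3 neighbours → 0 H
  atom 18: C, bond orders sum to 1 (valence 4) → 3 H
  atom 19: aromatic c, 3 neighbours → 0 H
  atom 20: aromatic c, 2 neighbours → 1 H
  atom 21: C, bond orders sum to 4 (valence 4) → 0 H
  atom 22: O, bond orders sum to 2 (valence 2) → 0 H
  atom 23: C, bond orders sum to 1 (valence 4) → 3 H
Totals → C:18, H:24, N:2, O:3.
In Hill order: C18H24N2O3.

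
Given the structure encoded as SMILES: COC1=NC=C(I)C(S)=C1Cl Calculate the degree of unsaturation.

4

Degree of unsaturation = (number of rings) + (number of π bonds).
Ring closures in the SMILES: 1.
π bonds: 3 double bonds (each 1 DoU) → 3 DoU from unsaturation.
Total DoU = 1 + 3 = 4.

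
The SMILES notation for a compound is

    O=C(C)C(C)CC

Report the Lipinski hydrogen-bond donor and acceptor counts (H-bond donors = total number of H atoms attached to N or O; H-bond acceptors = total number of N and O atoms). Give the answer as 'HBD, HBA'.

Donors: find every N or O and count the H atoms it carries.
  atom 1 (O): bond orders sum to 2 → 0 H
Lipinski HBD = 0.
Acceptors: N atoms = 0, O atoms = 1 → HBA = 1.

0, 1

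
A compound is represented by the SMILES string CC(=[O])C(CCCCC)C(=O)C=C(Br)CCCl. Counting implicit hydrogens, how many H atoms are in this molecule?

Walk through each heavy atom and fill implicit hydrogens from standard valence (C 4, N 3, O 2, S 2, halogen 1):
  atom 1: C, bond orders sum to 1 (valence 4) → 3 H
  atom 2: C, bond orders sum to 4 (valence 4) → 0 H
  atom 3: O with explicit H count 0
  atom 4: C, bond orders sum to 3 (valence 4) → 1 H
  atom 5: C, bond orders sum to 2 (valence 4) → 2 H
  atom 6: C, bond orders sum to 2 (valence 4) → 2 H
  atom 7: C, bond orders sum to 2 (valence 4) → 2 H
  atom 8: C, bond orders sum to 2 (valence 4) → 2 H
  atom 9: C, bond orders sum to 1 (valence 4) → 3 H
  atom 10: C, bond orders sum to 4 (valence 4) → 0 H
  atom 11: O, bond orders sum to 2 (valence 2) → 0 H
  atom 12: C, bond orders sum to 3 (valence 4) → 1 H
  atom 13: C, bond orders sum to 4 (valence 4) → 0 H
  atom 14: Br (halogen, monovalent) → 0 H
  atom 15: C, bond orders sum to 2 (valence 4) → 2 H
  atom 16: C, bond orders sum to 2 (valence 4) → 2 H
  atom 17: Cl (halogen, monovalent) → 0 H
Total hydrogens: 20.

20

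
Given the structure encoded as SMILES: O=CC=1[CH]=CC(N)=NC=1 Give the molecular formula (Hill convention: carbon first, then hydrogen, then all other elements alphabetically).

Walk through each heavy atom and fill implicit hydrogens from standard valence (C 4, N 3, O 2, S 2, halogen 1):
  atom 1: O, bond orders sum to 2 (valence 2) → 0 H
  atom 2: C, bond orders sum to 3 (valence 4) → 1 H
  atom 3: C, bond orders sum to 4 (valence 4) → 0 H
  atom 4: C with explicit H count 1
  atom 5: C, bond orders sum to 3 (valence 4) → 1 H
  atom 6: C, bond orders sum to 4 (valence 4) → 0 H
  atom 7: N, bond orders sum to 1 (valence 3) → 2 H
  atom 8: N, bond orders sum to 3 (valence 3) → 0 H
  atom 9: C, bond orders sum to 3 (valence 4) → 1 H
Totals → C:6, H:6, N:2, O:1.
In Hill order: C6H6N2O.

C6H6N2O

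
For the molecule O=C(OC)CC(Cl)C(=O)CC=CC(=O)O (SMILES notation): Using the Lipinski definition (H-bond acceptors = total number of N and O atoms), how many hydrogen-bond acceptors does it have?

5

N atoms: 0; O atoms: 5.
Lipinski HBA = 0 + 5 = 5.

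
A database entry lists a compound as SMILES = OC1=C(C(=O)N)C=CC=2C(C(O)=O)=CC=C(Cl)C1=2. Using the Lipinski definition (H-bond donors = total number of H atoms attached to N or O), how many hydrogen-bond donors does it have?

4

Donors: find every N or O and count the H atoms it carries.
  atom 1 (O): bond orders sum to 1 → 1 H
  atom 5 (O): bond orders sum to 2 → 0 H
  atom 6 (N): bond orders sum to 1 → 2 H
  atom 12 (O): bond orders sum to 1 → 1 H
  atom 13 (O): bond orders sum to 2 → 0 H
Lipinski HBD = 4.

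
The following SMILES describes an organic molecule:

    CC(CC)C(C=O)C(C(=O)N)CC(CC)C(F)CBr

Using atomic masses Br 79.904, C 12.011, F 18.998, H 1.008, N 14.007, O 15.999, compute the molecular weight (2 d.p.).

338.26 g/mol

First, the molecular formula is C14H25BrFNO2 (counting implicit H from valence).
  Br: 1 × 79.904 = 79.904
  C: 14 × 12.011 = 168.154
  F: 1 × 18.998 = 18.998
  H: 25 × 1.008 = 25.200
  N: 1 × 14.007 = 14.007
  O: 2 × 15.999 = 31.998
Sum: 1×79.904 + 14×12.011 + 1×18.998 + 25×1.008 + 1×14.007 + 2×15.999 = 338.261 → 338.26 g/mol.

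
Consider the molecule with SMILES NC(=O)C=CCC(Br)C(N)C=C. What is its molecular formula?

C8H13BrN2O

Walk through each heavy atom and fill implicit hydrogens from standard valence (C 4, N 3, O 2, S 2, halogen 1):
  atom 1: N, bond orders sum to 1 (valence 3) → 2 H
  atom 2: C, bond orders sum to 4 (valence 4) → 0 H
  atom 3: O, bond orders sum to 2 (valence 2) → 0 H
  atom 4: C, bond orders sum to 3 (valence 4) → 1 H
  atom 5: C, bond orders sum to 3 (valence 4) → 1 H
  atom 6: C, bond orders sum to 2 (valence 4) → 2 H
  atom 7: C, bond orders sum to 3 (valence 4) → 1 H
  atom 8: Br (halogen, monovalent) → 0 H
  atom 9: C, bond orders sum to 3 (valence 4) → 1 H
  atom 10: N, bond orders sum to 1 (valence 3) → 2 H
  atom 11: C, bond orders sum to 3 (valence 4) → 1 H
  atom 12: C, bond orders sum to 2 (valence 4) → 2 H
Totals → C:8, H:13, Br:1, N:2, O:1.
In Hill order: C8H13BrN2O.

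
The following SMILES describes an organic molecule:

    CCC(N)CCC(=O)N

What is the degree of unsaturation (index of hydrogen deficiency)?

Molecular formula: C6H14N2O.
DoU = (2C + 2 + N − H − X) / 2, where X is the halogen count and O/S are ignored.
    = (2·6 + 2 + 2 − 14 − 0) / 2 = 2 / 2 = 1.

1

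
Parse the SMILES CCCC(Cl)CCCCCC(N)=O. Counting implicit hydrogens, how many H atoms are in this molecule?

20

Walk through each heavy atom and fill implicit hydrogens from standard valence (C 4, N 3, O 2, S 2, halogen 1):
  atom 1: C, bond orders sum to 1 (valence 4) → 3 H
  atom 2: C, bond orders sum to 2 (valence 4) → 2 H
  atom 3: C, bond orders sum to 2 (valence 4) → 2 H
  atom 4: C, bond orders sum to 3 (valence 4) → 1 H
  atom 5: Cl (halogen, monovalent) → 0 H
  atom 6: C, bond orders sum to 2 (valence 4) → 2 H
  atom 7: C, bond orders sum to 2 (valence 4) → 2 H
  atom 8: C, bond orders sum to 2 (valence 4) → 2 H
  atom 9: C, bond orders sum to 2 (valence 4) → 2 H
  atom 10: C, bond orders sum to 2 (valence 4) → 2 H
  atom 11: C, bond orders sum to 4 (valence 4) → 0 H
  atom 12: N, bond orders sum to 1 (valence 3) → 2 H
  atom 13: O, bond orders sum to 2 (valence 2) → 0 H
Total hydrogens: 20.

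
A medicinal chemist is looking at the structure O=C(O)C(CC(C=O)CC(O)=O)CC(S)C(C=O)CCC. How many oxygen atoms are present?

6

Scan the SMILES for O atoms (remember two-letter symbols like Cl and Br are single atoms).
Oxygen count: 6.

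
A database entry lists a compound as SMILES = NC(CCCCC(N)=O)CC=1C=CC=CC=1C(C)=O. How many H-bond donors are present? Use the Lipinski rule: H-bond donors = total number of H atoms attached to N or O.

Donors: find every N or O and count the H atoms it carries.
  atom 1 (N): bond orders sum to 1 → 2 H
  atom 8 (N): bond orders sum to 1 → 2 H
  atom 9 (O): bond orders sum to 2 → 0 H
  atom 19 (O): bond orders sum to 2 → 0 H
Lipinski HBD = 4.

4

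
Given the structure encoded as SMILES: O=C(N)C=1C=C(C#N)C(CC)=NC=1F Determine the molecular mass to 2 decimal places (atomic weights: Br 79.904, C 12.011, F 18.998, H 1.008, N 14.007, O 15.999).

193.18 g/mol

First, the molecular formula is C9H8FN3O (counting implicit H from valence).
  C: 9 × 12.011 = 108.099
  F: 1 × 18.998 = 18.998
  H: 8 × 1.008 = 8.064
  N: 3 × 14.007 = 42.021
  O: 1 × 15.999 = 15.999
Sum: 9×12.011 + 1×18.998 + 8×1.008 + 3×14.007 + 1×15.999 = 193.181 → 193.18 g/mol.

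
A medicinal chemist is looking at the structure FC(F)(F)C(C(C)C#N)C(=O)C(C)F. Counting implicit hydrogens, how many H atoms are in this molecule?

9

Walk through each heavy atom and fill implicit hydrogens from standard valence (C 4, N 3, O 2, S 2, halogen 1):
  atom 1: F (halogen, monovalent) → 0 H
  atom 2: C, bond orders sum to 4 (valence 4) → 0 H
  atom 3: F (halogen, monovalent) → 0 H
  atom 4: F (halogen, monovalent) → 0 H
  atom 5: C, bond orders sum to 3 (valence 4) → 1 H
  atom 6: C, bond orders sum to 3 (valence 4) → 1 H
  atom 7: C, bond orders sum to 1 (valence 4) → 3 H
  atom 8: C, bond orders sum to 4 (valence 4) → 0 H
  atom 9: N, bond orders sum to 3 (valence 3) → 0 H
  atom 10: C, bond orders sum to 4 (valence 4) → 0 H
  atom 11: O, bond orders sum to 2 (valence 2) → 0 H
  atom 12: C, bond orders sum to 3 (valence 4) → 1 H
  atom 13: C, bond orders sum to 1 (valence 4) → 3 H
  atom 14: F (halogen, monovalent) → 0 H
Total hydrogens: 9.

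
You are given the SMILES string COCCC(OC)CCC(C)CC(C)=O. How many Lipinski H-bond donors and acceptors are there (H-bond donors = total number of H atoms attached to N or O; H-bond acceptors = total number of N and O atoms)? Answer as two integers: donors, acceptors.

Donors: find every N or O and count the H atoms it carries.
  atom 2 (O): bond orders sum to 2 → 0 H
  atom 6 (O): bond orders sum to 2 → 0 H
  atom 15 (O): bond orders sum to 2 → 0 H
Lipinski HBD = 0.
Acceptors: N atoms = 0, O atoms = 3 → HBA = 3.

0, 3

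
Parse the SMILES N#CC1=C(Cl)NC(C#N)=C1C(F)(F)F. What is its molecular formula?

C7HClF3N3

Walk through each heavy atom and fill implicit hydrogens from standard valence (C 4, N 3, O 2, S 2, halogen 1):
  atom 1: N, bond orders sum to 3 (valence 3) → 0 H
  atom 2: C, bond orders sum to 4 (valence 4) → 0 H
  atom 3: C, bond orders sum to 4 (valence 4) → 0 H
  atom 4: C, bond orders sum to 4 (valence 4) → 0 H
  atom 5: Cl (halogen, monovalent) → 0 H
  atom 6: N, bond orders sum to 2 (valence 3) → 1 H
  atom 7: C, bond orders sum to 4 (valence 4) → 0 H
  atom 8: C, bond orders sum to 4 (valence 4) → 0 H
  atom 9: N, bond orders sum to 3 (valence 3) → 0 H
  atom 10: C, bond orders sum to 4 (valence 4) → 0 H
  atom 11: C, bond orders sum to 4 (valence 4) → 0 H
  atom 12: F (halogen, monovalent) → 0 H
  atom 13: F (halogen, monovalent) → 0 H
  atom 14: F (halogen, monovalent) → 0 H
Totals → C:7, H:1, Cl:1, F:3, N:3.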